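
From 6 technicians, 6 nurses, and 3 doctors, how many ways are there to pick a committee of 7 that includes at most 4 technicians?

Split by how many technicians are chosen (0 through 4).
Sum: C(6,0)·C(9,7) + C(6,1)·C(9,6) + C(6,2)·C(9,5) + C(6,3)·C(9,4) + C(6,4)·C(9,3) = 36 + 504 + 1890 + 2520 + 1260 = 6210.

6210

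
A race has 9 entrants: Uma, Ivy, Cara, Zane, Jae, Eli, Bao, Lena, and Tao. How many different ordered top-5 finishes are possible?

There are 9 choices for 1st place, 8 for 2nd, and so on down to 5 for position 5.
That gives 9 × 8 × 7 × 6 × 5 = 15120.

15120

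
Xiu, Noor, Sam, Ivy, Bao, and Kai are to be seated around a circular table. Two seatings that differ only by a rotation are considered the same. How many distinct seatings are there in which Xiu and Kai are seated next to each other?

48

Glue Xiu and Kai into a block (2 internal orders). Seating 5 units around a circle gives (4)! arrangements.
So 2 × (4)! = 2 × 24 = 48.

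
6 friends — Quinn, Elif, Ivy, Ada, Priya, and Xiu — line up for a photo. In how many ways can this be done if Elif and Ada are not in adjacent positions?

480

There are 6! = 720 arrangements in all. If Elif and Ada are adjacent, merging them into one block gives 2·(5)! = 240 arrangements.
Complementary counting: 720 − 240 = 480.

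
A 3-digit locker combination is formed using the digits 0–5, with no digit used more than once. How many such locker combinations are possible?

Choose and order 3 of the 6 symbols: the first digit has 6 options, the next 5, then 4.
6 × 5 × 4 = 120.

120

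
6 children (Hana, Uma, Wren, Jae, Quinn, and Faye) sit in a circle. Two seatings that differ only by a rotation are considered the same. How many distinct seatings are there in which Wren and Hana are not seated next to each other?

All circular seatings of 6 people number (5)! = 120.
Those with Wren next to Hana: fuse the pair into one unit and seat 5 units around a circle — 2·(4)! = 48.
Subtracting, 120 − 48 = 72.

72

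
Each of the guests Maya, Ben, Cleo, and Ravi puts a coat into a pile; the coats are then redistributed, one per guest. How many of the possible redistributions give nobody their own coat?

Count assignments avoiding every fixed point. For any j of the 4 guests fixed to their own coat, the other 4−j can be arranged in (4−j)! ways.
By inclusion–exclusion this is Σ_{j=0}^{4} (−1)^j C(4,j)·(4−j)!.
Computing: 24 − 24 + 12 − 4 + 1 = 9.

9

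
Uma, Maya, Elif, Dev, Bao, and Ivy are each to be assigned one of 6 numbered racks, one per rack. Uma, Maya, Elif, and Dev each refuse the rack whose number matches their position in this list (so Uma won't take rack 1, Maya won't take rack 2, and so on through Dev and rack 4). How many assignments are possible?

362

Let Aᵢ (for 1 ≤ i ≤ 4) be the placements that put person i in their forbidden rack. Any j of these fix j positions, leaving (6−j)! ways to fill the rest, and there are C(4,j) ways to pick which j.
By inclusion–exclusion, the number of valid placements is Σ_{j=0}^{4} (−1)^j C(4,j)·(6−j)!.
Computing: 720 − 480 + 144 − 24 + 2 = 362.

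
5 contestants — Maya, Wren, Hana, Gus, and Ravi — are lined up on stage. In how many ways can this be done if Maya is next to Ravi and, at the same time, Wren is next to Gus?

24

Treat {Maya,Ravi} as one block (2 orders) and {Wren,Gus} as another (2 orders).
That leaves 3 units to arrange: 2 × 2 × 3! = 4 × 6 = 24.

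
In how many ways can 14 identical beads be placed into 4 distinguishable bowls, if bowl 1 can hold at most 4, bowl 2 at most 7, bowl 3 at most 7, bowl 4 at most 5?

By stars and bars, unrestricted non-negative solutions to x_1+…+x_4 = 14 number C(14+3,3) = 680.
Subtract solutions that violate a single cap (substitute x_i' = x_i − (cap_i+1)): x_1 ≥ 5 gives C(12,3) = 220; x_2 ≥ 8 gives C(9,3) = 84; x_3 ≥ 8 gives C(9,3) = 84; x_4 ≥ 6 gives C(11,3) = 165. Together 553.
Add back pairs where two caps are both exceeded: 4 + 4 + 20 + 0 + 1 + 1 = 30.
By inclusion–exclusion the count is 680 − 553 + 30 = 157.

157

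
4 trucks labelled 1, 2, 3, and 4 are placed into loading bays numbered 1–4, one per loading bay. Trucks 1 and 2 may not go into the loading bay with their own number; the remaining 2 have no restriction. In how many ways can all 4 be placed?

14

Let Aᵢ (for i ∈ {1, 2}) be the placements that put truck i in its forbidden loading bay. Any j of these fix j positions, leaving (4−j)! ways to fill the rest, and there are C(2,j) ways to pick which j.
By inclusion–exclusion, the number of valid placements is Σ_{j=0}^{2} (−1)^j C(2,j)·(4−j)!.
Computing: 24 − 12 + 2 = 14.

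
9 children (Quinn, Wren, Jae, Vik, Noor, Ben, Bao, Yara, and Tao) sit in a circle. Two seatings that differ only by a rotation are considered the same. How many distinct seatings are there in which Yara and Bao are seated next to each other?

Glue Yara and Bao into a block (2 internal orders). Seating 8 units around a circle gives (7)! arrangements.
So 2 × (7)! = 2 × 5040 = 10080.

10080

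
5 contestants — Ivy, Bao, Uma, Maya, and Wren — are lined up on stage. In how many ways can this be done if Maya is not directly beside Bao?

There are 5! = 120 arrangements in all. If Maya and Bao are adjacent, merging them into one block gives 2·(4)! = 48 arrangements.
Complementary counting: 120 − 48 = 72.

72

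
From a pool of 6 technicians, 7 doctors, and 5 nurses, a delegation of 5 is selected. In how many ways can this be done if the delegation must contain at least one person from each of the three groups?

6055

Unrestricted: C(18,5) = 8568 ways to pick any 5 of the 18.
Selections missing a whole group: no technicians → C(12,5) = 792; no doctors → C(11,5) = 462; no nurses → C(13,5) = 1287.
Add back selections omitting two groups (i.e. drawn from a single group): C(6,5) + C(7,5) + C(5,5) = 28.
By inclusion–exclusion: 8568 − 2541 + 28 = 6055.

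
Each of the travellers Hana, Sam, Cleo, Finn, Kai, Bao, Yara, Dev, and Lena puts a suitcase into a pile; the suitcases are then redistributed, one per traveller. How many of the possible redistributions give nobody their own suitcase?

This is the derangement count D_9: permutations of 9 items with no fixed point.
By inclusion–exclusion this is Σ_{j=0}^{9} (−1)^j C(9,j)·(9−j)!.
Computing: 362880 − 362880 + 181440 − 60480 + 15120 − 3024 + 504 − 72 + 9 − 1 = 133496.

133496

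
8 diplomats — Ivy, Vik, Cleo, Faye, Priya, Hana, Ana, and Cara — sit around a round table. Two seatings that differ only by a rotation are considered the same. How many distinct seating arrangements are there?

5040

Fix one person's seat to break rotational symmetry; the remaining 7 people can be arranged in (7)! = 5040 ways.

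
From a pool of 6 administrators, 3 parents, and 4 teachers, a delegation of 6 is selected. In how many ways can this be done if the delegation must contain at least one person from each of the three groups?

Total 6-person selections from all 13: C(13,6) = 1716.
Selections missing a whole group: no administrators → C(7,6) = 7; no parents → C(10,6) = 210; no teachers → C(9,6) = 84.
Add back selections omitting two groups (i.e. drawn from a single group): C(6,6) + C(3,6) + C(4,6) = 1.
By inclusion–exclusion: 1716 − 301 + 1 = 1416.

1416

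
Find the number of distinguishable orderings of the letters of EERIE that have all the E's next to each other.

6

Treat the 3 copies of E as a single block. The multiset to arrange is then {EEE, I, R}, 3 items in all.
All 3 items are distinct, so there are (3)! = 6 arrangements.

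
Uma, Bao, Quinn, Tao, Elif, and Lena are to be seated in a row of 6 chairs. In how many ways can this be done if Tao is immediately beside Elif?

Glue Tao and Elif into one block (2 internal orders), leaving 5 units to arrange in a row.
So the count is 2·(5)! = 240.

240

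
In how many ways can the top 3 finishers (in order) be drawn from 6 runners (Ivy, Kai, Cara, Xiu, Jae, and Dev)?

This is an ordered selection of 3 from 6: P(6,3).
That gives 6 × 5 × 4 = 120.

120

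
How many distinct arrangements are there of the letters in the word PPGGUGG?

PPGGUGG has 7 letters with G appearing 4 times and P appearing twice.
Dividing 7! = 5040 by 4!·2! = 48 for the repeated letters gives 105.

105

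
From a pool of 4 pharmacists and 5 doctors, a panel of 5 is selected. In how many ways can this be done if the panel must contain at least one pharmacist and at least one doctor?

Unrestricted: C(9,5) = 126 ways to pick any 5 of the 9.
Subtract selections that omit an entire group: no pharmacists → C(5,5) = 1; no doctors → C(4,5) = 0.
Both groups omitted at once is impossible, so 126 − 1 = 125.

125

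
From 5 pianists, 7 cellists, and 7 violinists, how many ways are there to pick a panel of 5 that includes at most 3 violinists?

11187

Split by how many violinists are chosen (0 through 3).
Sum: C(7,0)·C(12,5) + C(7,1)·C(12,4) + C(7,2)·C(12,3) + C(7,3)·C(12,2) = 792 + 3465 + 4620 + 2310 = 11187.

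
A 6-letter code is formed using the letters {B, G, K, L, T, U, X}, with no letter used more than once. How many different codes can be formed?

5040

With no repetition, fill the 6 letters in order: 7 choices, then 6, down to 2.
That product is 7 × 6 × 5 × 4 × 3 × 2 = 5040.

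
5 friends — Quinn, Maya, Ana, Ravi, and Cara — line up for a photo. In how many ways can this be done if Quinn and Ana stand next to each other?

48

Place the 3 others and the Quinn-Ana pair as 4 objects in a line; the pair has 2 internal arrangements.
So the count is 2·(4)! = 48.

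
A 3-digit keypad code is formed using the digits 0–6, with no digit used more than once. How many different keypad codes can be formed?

210

This is a permutation of 3 out of 7: P(7,3) = 7!/4!.
7 × 6 × 5 = 210.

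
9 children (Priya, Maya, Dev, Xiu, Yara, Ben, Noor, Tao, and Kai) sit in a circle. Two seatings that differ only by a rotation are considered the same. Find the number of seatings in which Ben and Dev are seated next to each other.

10080

Glue Ben and Dev into a block (2 internal orders). Seating 8 units around a circle gives (7)! arrangements.
So 2 × (7)! = 2 × 5040 = 10080.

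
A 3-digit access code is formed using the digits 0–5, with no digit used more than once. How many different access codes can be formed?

120

With no repetition, fill the 3 digits in order: 6 choices, then 5, down to 4.
6 × 5 × 4 = 120.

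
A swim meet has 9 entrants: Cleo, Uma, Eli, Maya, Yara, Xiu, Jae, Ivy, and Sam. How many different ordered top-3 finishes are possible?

504

There are 9 choices for 1st place, 8 for 2nd, and 7 for 3rd.
That gives 9 × 8 × 7 = 504.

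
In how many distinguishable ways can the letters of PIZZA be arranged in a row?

Letter multiplicities in PIZZA: A×1, I×1, P×1, Z×2.
The number of distinct arrangements is 5!/(2!) = 120/2 = 60.

60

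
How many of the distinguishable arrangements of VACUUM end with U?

120

With the last slot taken by U, it remains to arrange the other 5 letters (VACUM).
Those 5 letters are all distinct, giving (5)! = 120.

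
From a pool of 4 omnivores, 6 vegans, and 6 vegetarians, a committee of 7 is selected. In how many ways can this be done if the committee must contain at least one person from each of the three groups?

With no constraint there are C(16,7) = 11440 possible selections.
Subtract selections that omit an entire group: no omnivores → C(12,7) = 792; no vegans → C(10,7) = 120; no vegetarians → C(10,7) = 120.
Add back selections omitting two groups (i.e. drawn from a single group): C(4,7) + C(6,7) + C(6,7) = 0.
By inclusion–exclusion: 11440 − 1032 + 0 = 10408.

10408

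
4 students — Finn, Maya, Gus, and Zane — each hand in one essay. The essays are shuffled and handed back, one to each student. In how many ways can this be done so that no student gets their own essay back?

9

Let Aᵢ be the assignments in which student i gets their own essay. We want the size of the complement of A₁∪…∪A_4.
By inclusion–exclusion this is Σ_{j=0}^{4} (−1)^j C(4,j)·(4−j)!.
Computing: 24 − 24 + 12 − 4 + 1 = 9.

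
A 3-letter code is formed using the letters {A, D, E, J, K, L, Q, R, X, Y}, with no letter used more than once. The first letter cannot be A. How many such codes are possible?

648

The first letter has 10−1 = 9 choices (anything except A).
The remaining 2 letters are filled from the other 9 symbols without repetition: 9 × 8 = 72.
Total: 9 × 72 = 648.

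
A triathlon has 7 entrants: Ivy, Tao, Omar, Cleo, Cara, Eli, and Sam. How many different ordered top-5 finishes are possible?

2520

This is an ordered selection of 5 from 7: P(7,5).
That gives 7 × 6 × 5 × 4 × 3 = 2520.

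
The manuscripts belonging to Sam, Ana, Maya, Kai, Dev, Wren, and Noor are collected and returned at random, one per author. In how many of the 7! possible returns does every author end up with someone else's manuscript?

1854

Count assignments avoiding every fixed point. For any j of the 7 authors fixed to their own manuscript, the other 7−j can be arranged in (7−j)! ways.
By inclusion–exclusion this is Σ_{j=0}^{7} (−1)^j C(7,j)·(7−j)!.
Computing: 5040 − 5040 + 2520 − 840 + 210 − 42 + 7 − 1 = 1854.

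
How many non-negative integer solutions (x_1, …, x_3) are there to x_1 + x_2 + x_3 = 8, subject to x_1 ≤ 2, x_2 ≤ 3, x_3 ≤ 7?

11

Ignoring the caps, the number of non-negative solutions to x_1+…+x_3 = 8 is C(10,2) = 45.
Subtract solutions that violate a single cap (substitute x_i' = x_i − (cap_i+1)): x_1 ≥ 3 gives C(7,2) = 21; x_2 ≥ 4 gives C(6,2) = 15; x_3 ≥ 8 gives C(2,2) = 1. Together 37.
Add back pairs where two caps are both exceeded: 3 + 0 + 0 = 3.
By inclusion–exclusion the count is 45 − 37 + 3 = 11.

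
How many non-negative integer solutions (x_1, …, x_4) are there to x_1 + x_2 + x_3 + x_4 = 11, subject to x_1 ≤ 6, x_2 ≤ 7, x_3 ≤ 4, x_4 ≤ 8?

215

By stars and bars, unrestricted non-negative solutions to x_1+…+x_4 = 11 number C(11+3,3) = 364.
Subtract solutions that violate a single cap (substitute x_i' = x_i − (cap_i+1)): x_1 ≥ 7 gives C(7,3) = 35; x_2 ≥ 8 gives C(6,3) = 20; x_3 ≥ 5 gives C(9,3) = 84; x_4 ≥ 9 gives C(5,3) = 10. Together 149.
No two caps can be exceeded simultaneously, so the pair terms are all 0.
By inclusion–exclusion the count is 364 − 149 + 0 = 215.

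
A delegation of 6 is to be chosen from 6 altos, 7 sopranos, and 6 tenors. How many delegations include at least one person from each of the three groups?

22785

Total 6-person selections from all 19: C(19,6) = 27132.
Selections missing a whole group: no altos → C(13,6) = 1716; no sopranos → C(12,6) = 924; no tenors → C(13,6) = 1716.
Add back selections omitting two groups (i.e. drawn from a single group): C(6,6) + C(7,6) + C(6,6) = 9.
By inclusion–exclusion: 27132 − 4356 + 9 = 22785.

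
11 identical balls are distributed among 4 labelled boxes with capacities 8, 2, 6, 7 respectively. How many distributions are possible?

139

Without the upper bounds there are C(14,3) = 364 ways to split 11 among 4 boxes.
Subtract solutions that violate a single cap (substitute x_i' = x_i − (cap_i+1)): x_1 ≥ 9 gives C(5,3) = 10; x_2 ≥ 3 gives C(11,3) = 165; x_3 ≥ 7 gives C(7,3) = 35; x_4 ≥ 8 gives C(6,3) = 20. Together 230.
Add back pairs where two caps are both exceeded: 0 + 0 + 0 + 4 + 1 + 0 = 5.
By inclusion–exclusion the count is 364 − 230 + 5 = 139.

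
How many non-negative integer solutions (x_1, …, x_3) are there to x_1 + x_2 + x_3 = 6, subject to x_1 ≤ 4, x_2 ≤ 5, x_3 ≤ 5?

23

Ignoring the caps, the number of non-negative solutions to x_1+…+x_3 = 6 is C(8,2) = 28.
Subtract solutions that violate a single cap (substitute x_i' = x_i − (cap_i+1)): x_1 ≥ 5 gives C(3,2) = 3; x_2 ≥ 6 gives C(2,2) = 1; x_3 ≥ 6 gives C(2,2) = 1. Together 5.
No two caps can be exceeded simultaneously, so the pair terms are all 0.
By inclusion–exclusion the count is 28 − 5 + 0 = 23.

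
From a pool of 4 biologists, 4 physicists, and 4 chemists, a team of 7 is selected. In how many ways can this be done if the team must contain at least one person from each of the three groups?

768

With no constraint there are C(12,7) = 792 possible selections.
Selections missing a whole group: no biologists → C(8,7) = 8; no physicists → C(8,7) = 8; no chemists → C(8,7) = 8.
Add back selections omitting two groups (i.e. drawn from a single group): C(4,7) + C(4,7) + C(4,7) = 0.
By inclusion–exclusion: 792 − 24 + 0 = 768.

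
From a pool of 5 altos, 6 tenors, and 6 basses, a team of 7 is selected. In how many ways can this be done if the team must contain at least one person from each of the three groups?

Unrestricted: C(17,7) = 19448 ways to pick any 7 of the 17.
Selections missing a whole group: no altos → C(12,7) = 792; no tenors → C(11,7) = 330; no basses → C(11,7) = 330.
Add back selections omitting two groups (i.e. drawn from a single group): C(5,7) + C(6,7) + C(6,7) = 0.
By inclusion–exclusion: 19448 − 1452 + 0 = 17996.

17996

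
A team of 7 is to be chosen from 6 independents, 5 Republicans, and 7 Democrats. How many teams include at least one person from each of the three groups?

28987

With no constraint there are C(18,7) = 31824 possible selections.
Selections missing a whole group: no independents → C(12,7) = 792; no Republicans → C(13,7) = 1716; no Democrats → C(11,7) = 330.
Add back selections omitting two groups (i.e. drawn from a single group): C(6,7) + C(5,7) + C(7,7) = 1.
By inclusion–exclusion: 31824 − 2838 + 1 = 28987.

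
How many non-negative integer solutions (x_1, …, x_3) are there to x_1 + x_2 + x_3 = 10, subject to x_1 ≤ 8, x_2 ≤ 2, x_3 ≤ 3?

9

By stars and bars, unrestricted non-negative solutions to x_1+…+x_3 = 10 number C(10+2,2) = 66.
Subtract solutions that violate a single cap (substitute x_i' = x_i − (cap_i+1)): x_1 ≥ 9 gives C(3,2) = 3; x_2 ≥ 3 gives C(9,2) = 36; x_3 ≥ 4 gives C(8,2) = 28. Together 67.
Add back pairs where two caps are both exceeded: 0 + 0 + 10 = 10.
By inclusion–exclusion the count is 66 − 67 + 10 = 9.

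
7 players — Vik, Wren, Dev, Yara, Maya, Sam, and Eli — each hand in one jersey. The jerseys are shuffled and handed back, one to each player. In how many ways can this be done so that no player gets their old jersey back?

1854

Count assignments avoiding every fixed point. For any j of the 7 players fixed to their old jersey, the other 7−j can be arranged in (7−j)! ways.
By inclusion–exclusion this is Σ_{j=0}^{7} (−1)^j C(7,j)·(7−j)!.
Computing: 5040 − 5040 + 2520 − 840 + 210 − 42 + 7 − 1 = 1854.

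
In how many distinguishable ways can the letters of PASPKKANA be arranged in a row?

PASPKKANA has 9 letters with A appearing 3 times, K appearing twice, and P appearing twice.
So there are 9! / (3!·2!·2!) = 15120 distinguishable arrangements.

15120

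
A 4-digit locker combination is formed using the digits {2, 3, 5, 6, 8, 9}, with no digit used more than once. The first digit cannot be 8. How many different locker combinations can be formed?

300

The first digit has 6−1 = 5 choices (anything except 8).
The remaining 3 digits are filled from the other 5 symbols without repetition: 5 × 4 × 3 = 60.
Total: 5 × 60 = 300.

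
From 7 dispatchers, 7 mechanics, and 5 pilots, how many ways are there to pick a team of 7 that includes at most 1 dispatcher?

7260

Split by how many dispatchers are chosen (0 through 1).
Sum: C(7,0)·C(12,7) + C(7,1)·C(12,6) = 792 + 6468 = 7260.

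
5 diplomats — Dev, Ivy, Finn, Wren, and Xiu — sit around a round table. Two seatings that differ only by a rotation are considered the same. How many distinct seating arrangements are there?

Seat Dev anywhere (absorbing the rotational symmetry), then permute the other 4: (4)! = 24.

24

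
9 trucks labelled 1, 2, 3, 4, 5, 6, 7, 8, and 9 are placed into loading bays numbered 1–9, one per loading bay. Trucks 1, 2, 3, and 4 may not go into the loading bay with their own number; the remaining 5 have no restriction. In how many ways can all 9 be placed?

229080

Let Aᵢ (for 1 ≤ i ≤ 4) be the placements that put truck i in its forbidden loading bay. Any j of these fix j positions, leaving (9−j)! ways to fill the rest, and there are C(4,j) ways to pick which j.
By inclusion–exclusion, the number of valid placements is Σ_{j=0}^{4} (−1)^j C(4,j)·(9−j)!.
Computing: 362880 − 161280 + 30240 − 2880 + 120 = 229080.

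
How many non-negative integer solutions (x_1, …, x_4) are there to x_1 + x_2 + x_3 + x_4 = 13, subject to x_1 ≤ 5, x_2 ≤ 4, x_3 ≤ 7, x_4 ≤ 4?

Without the upper bounds there are C(16,3) = 560 ways to split 13 among 4 variables.
Subtract solutions that violate a single cap (substitute x_i' = x_i − (cap_i+1)): x_1 ≥ 6 gives C(10,3) = 120; x_2 ≥ 5 gives C(11,3) = 165; x_3 ≥ 8 gives C(8,3) = 56; x_4 ≥ 5 gives C(11,3) = 165. Together 506.
Add back pairs where two caps are both exceeded: 10 + 0 + 10 + 1 + 20 + 1 = 42.
By inclusion–exclusion the count is 560 − 506 + 42 = 96.

96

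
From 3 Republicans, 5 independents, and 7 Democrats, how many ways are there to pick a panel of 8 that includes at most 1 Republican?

Split by how many Republicans are chosen (0 through 1).
Sum: C(3,0)·C(12,8) + C(3,1)·C(12,7) = 495 + 2376 = 2871.

2871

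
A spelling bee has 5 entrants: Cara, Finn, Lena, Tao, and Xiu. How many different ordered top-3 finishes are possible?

There are 5 choices for 1st place, 4 for 2nd, and 3 for 3rd.
That gives 5 × 4 × 3 = 60.

60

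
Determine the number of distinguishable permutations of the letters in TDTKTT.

30

Letter multiplicities in TDTKTT: D×1, K×1, T×4.
Dividing 6! = 720 by 4! = 24 for the repeated letters gives 30.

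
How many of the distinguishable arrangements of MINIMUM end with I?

120

With the last slot taken by I, it remains to arrange the other 6 letters (MNIMUM).
Those 6 letters have M appearing 3 times, giving (6)!/(3!) = 120.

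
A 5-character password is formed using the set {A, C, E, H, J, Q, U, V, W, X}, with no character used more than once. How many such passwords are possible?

With no repetition, fill the 5 characters in order: 10 choices, then 9, down to 6.
That product is 10 × 9 × 8 × 7 × 6 = 30240.

30240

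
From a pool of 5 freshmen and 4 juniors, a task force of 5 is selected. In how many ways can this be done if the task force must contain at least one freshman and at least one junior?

Total 5-person selections from all 9: C(9,5) = 126.
Selections missing a whole group: no freshmen → C(4,5) = 0; no juniors → C(5,5) = 1.
Both groups omitted at once is impossible, so 126 − 1 = 125.

125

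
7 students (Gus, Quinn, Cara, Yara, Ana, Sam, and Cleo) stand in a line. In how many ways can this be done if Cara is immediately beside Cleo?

1440

Treat {Cara, Cleo} as a single unit. There are 6 units to order, and the pair itself can be ordered 2 ways.
That gives 2 × 6! = 2 × 720 = 1440.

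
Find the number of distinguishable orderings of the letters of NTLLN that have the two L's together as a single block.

12

Treat the 2 copies of L as a single block. The multiset to arrange is then {LL, N, N, T}, 4 items in all.
That gives (4)!/(2!) = 12 arrangements.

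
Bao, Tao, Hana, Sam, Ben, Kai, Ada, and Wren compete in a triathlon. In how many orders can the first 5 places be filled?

There are 8 choices for 1st place, 7 for 2nd, and so on down to 4 for position 5.
That gives 8 × 7 × 6 × 5 × 4 = 6720.

6720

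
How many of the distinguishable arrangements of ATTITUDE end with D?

840

Fix D in the last position and arrange the remaining 7 letters.
Those 7 letters have T appearing 3 times, giving (7)!/(3!) = 840.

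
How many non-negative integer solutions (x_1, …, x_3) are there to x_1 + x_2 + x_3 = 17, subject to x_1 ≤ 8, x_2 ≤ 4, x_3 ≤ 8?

10

Ignoring the caps, the number of non-negative solutions to x_1+…+x_3 = 17 is C(19,2) = 171.
Subtract solutions that violate a single cap (substitute x_i' = x_i − (cap_i+1)): x_1 ≥ 9 gives C(10,2) = 45; x_2 ≥ 5 gives C(14,2) = 91; x_3 ≥ 9 gives C(10,2) = 45. Together 181.
Add back pairs where two caps are both exceeded: 10 + 0 + 10 = 20.
By inclusion–exclusion the count is 171 − 181 + 20 = 10.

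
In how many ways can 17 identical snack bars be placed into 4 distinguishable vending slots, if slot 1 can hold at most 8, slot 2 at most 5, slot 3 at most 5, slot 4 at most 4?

55

Without the upper bounds there are C(20,3) = 1140 ways to split 17 among 4 vending slots.
Subtract solutions that violate a single cap (substitute x_i' = x_i − (cap_i+1)): x_1 ≥ 9 gives C(11,3) = 165; x_2 ≥ 6 gives C(14,3) = 364; x_3 ≥ 6 gives C(14,3) = 364; x_4 ≥ 5 gives C(15,3) = 455. Together 1348.
Add back pairs where two caps are both exceeded: 10 + 10 + 20 + 56 + 84 + 84 = 264.
Subtract triples: 0 + 0 + 0 + 1 = 1.
By inclusion–exclusion the count is 1140 − 1348 + 264 − 1 = 55.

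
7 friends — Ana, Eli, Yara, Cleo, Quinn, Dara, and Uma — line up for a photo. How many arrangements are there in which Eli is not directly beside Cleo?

There are 7! = 5040 arrangements in all. If Eli and Cleo are adjacent, merging them into one block gives 2·(6)! = 1440 arrangements.
Complementary counting: 5040 − 1440 = 3600.

3600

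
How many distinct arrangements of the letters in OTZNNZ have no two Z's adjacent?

There are 6!/(2!·2!) = 180 arrangements of OTZNNZ in total.
Arrangements with the Z's together: treat ZZ as one letter, giving (5)!/(2!) = 60.
Hence 180 − 60 = 120.

120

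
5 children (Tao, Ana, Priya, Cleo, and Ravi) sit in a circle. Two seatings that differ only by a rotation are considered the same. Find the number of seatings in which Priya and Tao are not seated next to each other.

12

All circular seatings of 5 people number (4)! = 24.
Those with Priya next to Tao: fuse the pair into one unit and seat 4 units around a circle — 2·(3)! = 12.
Subtracting, 24 − 12 = 12.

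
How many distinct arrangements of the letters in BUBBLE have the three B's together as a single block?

Treat the 3 copies of B as a single block. The multiset to arrange is then {BBB, E, L, U}, 4 items in all.
All 4 items are distinct, so there are (4)! = 24 arrangements.

24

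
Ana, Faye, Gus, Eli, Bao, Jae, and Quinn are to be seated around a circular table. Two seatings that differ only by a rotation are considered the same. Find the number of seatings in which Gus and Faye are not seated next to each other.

480

Without the restriction there are (6)! = 720 seatings.
Seatings with Gus beside Faye: treat them as a block with 2 internal orders, giving 2 × (5)! = 240.
Subtracting, 720 − 240 = 480.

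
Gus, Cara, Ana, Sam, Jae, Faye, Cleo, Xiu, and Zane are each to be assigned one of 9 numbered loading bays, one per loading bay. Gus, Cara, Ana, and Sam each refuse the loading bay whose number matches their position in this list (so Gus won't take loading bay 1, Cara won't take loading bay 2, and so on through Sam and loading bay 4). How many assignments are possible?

229080

Let Aᵢ (for 1 ≤ i ≤ 4) be the placements that put person i in their forbidden loading bay. Any j of these fix j positions, leaving (9−j)! ways to fill the rest, and there are C(4,j) ways to pick which j.
By inclusion–exclusion, the number of valid placements is Σ_{j=0}^{4} (−1)^j C(4,j)·(9−j)!.
Computing: 362880 − 161280 + 30240 − 2880 + 120 = 229080.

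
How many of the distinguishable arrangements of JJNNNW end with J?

20

With the last slot taken by J, it remains to arrange the other 5 letters (JNNNW).
Those 5 letters have N appearing 3 times, giving (5)!/(3!) = 20.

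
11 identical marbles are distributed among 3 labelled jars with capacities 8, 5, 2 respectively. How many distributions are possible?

Without the upper bounds there are C(13,2) = 78 ways to split 11 among 3 jars.
Subtract solutions that violate a single cap (substitute x_i' = x_i − (cap_i+1)): x_1 ≥ 9 gives C(4,2) = 6; x_2 ≥ 6 gives C(7,2) = 21; x_3 ≥ 3 gives C(10,2) = 45. Together 72.
Add back pairs where two caps are both exceeded: 0 + 0 + 6 = 6.
By inclusion–exclusion the count is 78 − 72 + 6 = 12.

12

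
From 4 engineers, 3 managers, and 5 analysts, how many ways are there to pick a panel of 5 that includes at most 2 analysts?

546

Split by how many analysts are chosen (0 through 2).
Sum: C(5,0)·C(7,5) + C(5,1)·C(7,4) + C(5,2)·C(7,3) = 21 + 175 + 350 = 546.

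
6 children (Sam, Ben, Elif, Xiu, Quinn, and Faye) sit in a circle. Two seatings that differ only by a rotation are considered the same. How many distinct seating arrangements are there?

120

Fix one person's seat to break rotational symmetry; the remaining 5 people can be arranged in (5)! = 120 ways.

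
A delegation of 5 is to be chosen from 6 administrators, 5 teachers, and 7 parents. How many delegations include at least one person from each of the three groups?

Unrestricted: C(18,5) = 8568 ways to pick any 5 of the 18.
Subtract selections that omit an entire group: no administrators → C(12,5) = 792; no teachers → C(13,5) = 1287; no parents → C(11,5) = 462.
Add back selections omitting two groups (i.e. drawn from a single group): C(6,5) + C(5,5) + C(7,5) = 28.
By inclusion–exclusion: 8568 − 2541 + 28 = 6055.

6055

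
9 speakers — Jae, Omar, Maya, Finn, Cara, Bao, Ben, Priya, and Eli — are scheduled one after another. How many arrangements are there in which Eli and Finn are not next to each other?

282240

There are 9! = 362880 arrangements in all. If Eli and Finn are adjacent, merging them into one block gives 2·(8)! = 80640 arrangements.
Complementary counting: 362880 − 80640 = 282240.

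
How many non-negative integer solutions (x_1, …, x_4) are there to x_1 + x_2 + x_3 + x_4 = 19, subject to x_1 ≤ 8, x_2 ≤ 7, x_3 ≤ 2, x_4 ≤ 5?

By stars and bars, unrestricted non-negative solutions to x_1+…+x_4 = 19 number C(19+3,3) = 1540.
Subtract solutions that violate a single cap (substitute x_i' = x_i − (cap_i+1)): x_1 ≥ 9 gives C(13,3) = 286; x_2 ≥ 8 gives C(14,3) = 364; x_3 ≥ 3 gives C(19,3) = 969; x_4 ≥ 6 gives C(16,3) = 560. Together 2179.
Add back pairs where two caps are both exceeded: 10 + 120 + 35 + 165 + 56 + 286 = 672.
Subtract triples: 0 + 0 + 4 + 10 = 14.
By inclusion–exclusion the count is 1540 − 2179 + 672 − 14 = 19.

19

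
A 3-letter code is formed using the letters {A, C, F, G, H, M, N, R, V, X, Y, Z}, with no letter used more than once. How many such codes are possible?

Choose and order 3 of the 12 symbols: the first letter has 12 options, the next 11, then 10.
12 × 11 × 10 = 1320.

1320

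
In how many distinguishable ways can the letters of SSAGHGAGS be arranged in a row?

SSAGHGAGS has 9 letters with A appearing twice, G appearing 3 times, and S appearing 3 times.
The number of distinct arrangements is 9!/(3!·3!·2!) = 362880/72 = 5040.

5040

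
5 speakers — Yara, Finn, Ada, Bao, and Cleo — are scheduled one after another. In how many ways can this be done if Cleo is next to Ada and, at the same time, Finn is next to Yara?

24

Treat {Cleo,Ada} as one block (2 orders) and {Finn,Yara} as another (2 orders).
That leaves 3 units to arrange: 2 × 2 × 3! = 4 × 6 = 24.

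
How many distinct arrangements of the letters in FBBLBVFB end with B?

Fix B in the last position and arrange the remaining 7 letters.
Those 7 letters have B appearing 3 times and F appearing twice, giving (7)!/(3!·2!) = 420.

420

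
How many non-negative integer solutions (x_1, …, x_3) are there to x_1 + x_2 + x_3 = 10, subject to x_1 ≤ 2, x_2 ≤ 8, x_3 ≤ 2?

6

By stars and bars, unrestricted non-negative solutions to x_1+…+x_3 = 10 number C(10+2,2) = 66.
Subtract solutions that violate a single cap (substitute x_i' = x_i − (cap_i+1)): x_1 ≥ 3 gives C(9,2) = 36; x_2 ≥ 9 gives C(3,2) = 3; x_3 ≥ 3 gives C(9,2) = 36. Together 75.
Add back pairs where two caps are both exceeded: 0 + 15 + 0 = 15.
By inclusion–exclusion the count is 66 − 75 + 15 = 6.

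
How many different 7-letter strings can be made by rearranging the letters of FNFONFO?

210

Letter multiplicities in FNFONFO: F×3, N×2, O×2.
So there are 7! / (3!·2!·2!) = 210 distinguishable arrangements.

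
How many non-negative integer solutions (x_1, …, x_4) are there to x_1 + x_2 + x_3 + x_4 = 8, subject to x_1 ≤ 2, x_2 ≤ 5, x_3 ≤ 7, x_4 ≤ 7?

Ignoring the caps, the number of non-negative solutions to x_1+…+x_4 = 8 is C(11,3) = 165.
Subtract solutions that violate a single cap (substitute x_i' = x_i − (cap_i+1)): x_1 ≥ 3 gives C(8,3) = 56; x_2 ≥ 6 gives C(5,3) = 10; x_3 ≥ 8 gives C(3,3) = 1; x_4 ≥ 8 gives C(3,3) = 1. Together 68.
No two caps can be exceeded simultaneously, so the pair terms are all 0.
By inclusion–exclusion the count is 165 − 68 + 0 = 97.

97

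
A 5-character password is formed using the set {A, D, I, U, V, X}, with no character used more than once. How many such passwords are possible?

Choose and order 5 of the 6 symbols: the first character has 6 options, the next 5, and so on down to 2.
That product is 6 × 5 × 4 × 3 × 2 = 720.

720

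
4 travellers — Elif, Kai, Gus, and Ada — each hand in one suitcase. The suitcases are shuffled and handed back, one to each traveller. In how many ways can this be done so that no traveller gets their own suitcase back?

Count assignments avoiding every fixed point. For any j of the 4 travellers fixed to their own suitcase, the other 4−j can be arranged in (4−j)! ways.
By inclusion–exclusion this is Σ_{j=0}^{4} (−1)^j C(4,j)·(4−j)!.
Computing: 24 − 24 + 12 − 4 + 1 = 9.

9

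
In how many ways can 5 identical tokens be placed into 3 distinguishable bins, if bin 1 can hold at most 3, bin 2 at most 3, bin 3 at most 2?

9

Without the upper bounds there are C(7,2) = 21 ways to split 5 among 3 bins.
Subtract solutions that violate a single cap (substitute x_i' = x_i − (cap_i+1)): x_1 ≥ 4 gives C(3,2) = 3; x_2 ≥ 4 gives C(3,2) = 3; x_3 ≥ 3 gives C(4,2) = 6. Together 12.
No two caps can be exceeded simultaneously, so the pair terms are all 0.
By inclusion–exclusion the count is 21 − 12 + 0 = 9.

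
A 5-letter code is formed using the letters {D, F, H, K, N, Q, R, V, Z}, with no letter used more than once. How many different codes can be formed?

This is a permutation of 5 out of 9: P(9,5) = 9!/4!.
That product is 9 × 8 × 7 × 6 × 5 = 15120.

15120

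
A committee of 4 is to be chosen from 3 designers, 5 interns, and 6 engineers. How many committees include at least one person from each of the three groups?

With no constraint there are C(14,4) = 1001 possible selections.
Subtract selections that omit an entire group: no designers → C(11,4) = 330; no interns → C(9,4) = 126; no engineers → C(8,4) = 70.
Add back selections omitting two groups (i.e. drawn from a single group): C(3,4) + C(5,4) + C(6,4) = 20.
By inclusion–exclusion: 1001 − 526 + 20 = 495.

495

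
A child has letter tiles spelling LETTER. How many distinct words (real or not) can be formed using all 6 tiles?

180

LETTER has 6 letters with E appearing twice and T appearing twice.
The number of distinct arrangements is 6!/(2!·2!) = 720/4 = 180.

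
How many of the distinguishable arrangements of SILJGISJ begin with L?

630

Fix L in the first position and arrange the remaining 7 letters.
Those 7 letters have I appearing twice, J appearing twice, and S appearing twice, giving (7)!/(2!·2!·2!) = 630.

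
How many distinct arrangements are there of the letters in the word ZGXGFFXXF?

5040

Letter multiplicities in ZGXGFFXXF: F×3, G×2, X×3, Z×1.
So there are 9! / (3!·3!·2!) = 5040 distinguishable arrangements.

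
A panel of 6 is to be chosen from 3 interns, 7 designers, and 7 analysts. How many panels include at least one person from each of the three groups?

8967

Unrestricted: C(17,6) = 12376 ways to pick any 6 of the 17.
Selections missing a whole group: no interns → C(14,6) = 3003; no designers → C(10,6) = 210; no analysts → C(10,6) = 210.
Add back selections omitting two groups (i.e. drawn from a single group): C(3,6) + C(7,6) + C(7,6) = 14.
By inclusion–exclusion: 12376 − 3423 + 14 = 8967.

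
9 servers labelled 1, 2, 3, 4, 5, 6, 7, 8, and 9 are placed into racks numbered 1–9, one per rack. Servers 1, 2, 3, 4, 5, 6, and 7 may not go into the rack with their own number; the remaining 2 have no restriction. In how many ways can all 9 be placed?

165016

Let Aᵢ (for 1 ≤ i ≤ 7) be the placements that put server i in its forbidden rack. Any j of these fix j positions, leaving (9−j)! ways to fill the rest, and there are C(7,j) ways to pick which j.
By inclusion–exclusion, the number of valid placements is Σ_{j=0}^{7} (−1)^j C(7,j)·(9−j)!.
Computing: 362880 − 282240 + 105840 − 25200 + 4200 − 504 + 42 − 2 = 165016.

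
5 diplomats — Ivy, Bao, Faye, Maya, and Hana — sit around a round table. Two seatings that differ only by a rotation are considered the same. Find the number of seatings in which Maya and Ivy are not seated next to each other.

Without the restriction there are (4)! = 24 seatings.
Seatings with Maya beside Ivy: treat them as a block with 2 internal orders, giving 2 × (3)! = 12.
Subtracting, 24 − 12 = 12.

12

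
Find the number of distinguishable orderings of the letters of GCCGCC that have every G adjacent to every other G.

5

Treat the 2 copies of G as a single block. The multiset to arrange is then {GG, C, C, C, C}, 5 items in all.
That gives (5)!/(4!) = 5 arrangements.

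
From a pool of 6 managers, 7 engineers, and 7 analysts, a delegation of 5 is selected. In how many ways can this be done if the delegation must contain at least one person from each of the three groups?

With no constraint there are C(20,5) = 15504 possible selections.
Subtract selections that omit an entire group: no managers → C(14,5) = 2002; no engineers → C(13,5) = 1287; no analysts → C(13,5) = 1287.
Add back selections omitting two groups (i.e. drawn from a single group): C(6,5) + C(7,5) + C(7,5) = 48.
By inclusion–exclusion: 15504 − 4576 + 48 = 10976.

10976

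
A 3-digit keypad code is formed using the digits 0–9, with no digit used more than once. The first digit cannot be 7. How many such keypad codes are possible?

648

The first digit has 10−1 = 9 choices (anything except 7).
The remaining 2 digits are filled from the other 9 symbols without repetition: 9 × 8 = 72.
Total: 9 × 72 = 648.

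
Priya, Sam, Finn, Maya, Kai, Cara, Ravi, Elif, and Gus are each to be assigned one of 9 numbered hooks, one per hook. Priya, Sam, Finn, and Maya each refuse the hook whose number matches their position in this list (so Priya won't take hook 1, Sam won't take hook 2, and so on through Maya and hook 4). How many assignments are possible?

Let Aᵢ (for 1 ≤ i ≤ 4) be the placements that put person i in their forbidden hook. Any j of these fix j positions, leaving (9−j)! ways to fill the rest, and there are C(4,j) ways to pick which j.
By inclusion–exclusion, the number of valid placements is Σ_{j=0}^{4} (−1)^j C(4,j)·(9−j)!.
Computing: 362880 − 161280 + 30240 − 2880 + 120 = 229080.

229080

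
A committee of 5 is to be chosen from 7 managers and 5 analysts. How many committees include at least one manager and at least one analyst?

Total 5-person selections from all 12: C(12,5) = 792.
Selections missing a whole group: no managers → C(5,5) = 1; no analysts → C(7,5) = 21.
Both groups omitted at once is impossible, so 792 − 22 = 770.

770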